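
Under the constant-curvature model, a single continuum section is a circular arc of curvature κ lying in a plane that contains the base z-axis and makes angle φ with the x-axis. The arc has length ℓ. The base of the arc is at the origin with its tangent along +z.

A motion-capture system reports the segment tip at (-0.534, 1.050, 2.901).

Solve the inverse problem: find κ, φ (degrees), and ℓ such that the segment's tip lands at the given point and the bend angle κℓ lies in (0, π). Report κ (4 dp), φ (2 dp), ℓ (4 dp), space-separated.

ρ = √(x²+y²) = √(-0.534² + 1.050²) = 1.17799
φ = atan2(y, x) mod 360° = atan2(1.050, -0.534) = 116.9566°
|p|² = ρ² + z² = 1.17799² + 2.901² = 9.80346
κ = 2ρ / |p|² = 2×1.17799 / 9.80346 = 0.24032
θ = 2·atan2(ρ, z) = 2·atan2(1.17799, 2.901) = 0.77144 rad
ℓ = θ/κ = 0.77144/0.24032 = 3.21006

0.2403 116.96 3.2101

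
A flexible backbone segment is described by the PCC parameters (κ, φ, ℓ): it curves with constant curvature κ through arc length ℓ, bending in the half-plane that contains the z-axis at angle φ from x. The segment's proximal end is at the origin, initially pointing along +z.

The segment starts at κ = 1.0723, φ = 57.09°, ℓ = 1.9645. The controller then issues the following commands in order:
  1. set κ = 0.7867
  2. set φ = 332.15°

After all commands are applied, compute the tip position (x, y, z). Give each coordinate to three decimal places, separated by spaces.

1.095 -0.579 1.271

initial: κ=1.0723, φ=57.09°, ℓ=1.9645
cmd 1: set κ=0.7867 → (κ,φ,ℓ)=(0.7867,57.09°,1.9645) → tip=(0.6731,1.0401,1.2707)
cmd 2: set φ=332.15° → (κ,φ,ℓ)=(0.7867,332.15°,1.9645) → tip=(1.0954,-0.5788,1.2707)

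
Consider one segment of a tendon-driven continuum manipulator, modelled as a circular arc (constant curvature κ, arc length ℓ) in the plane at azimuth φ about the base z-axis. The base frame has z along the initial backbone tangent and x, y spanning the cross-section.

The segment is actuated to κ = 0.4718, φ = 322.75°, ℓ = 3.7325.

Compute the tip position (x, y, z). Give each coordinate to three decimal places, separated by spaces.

θ = κ·ℓ = 0.4718 × 3.7325 = 1.76099 rad
ρ = (1 − cos θ)/κ = (1 − -0.18905)/0.4718 = 2.52025
z = sin θ / κ = 0.98197/0.4718 = 2.08132
x = ρ cos φ = 2.52025 × cos(322.75°) = 2.00612
y = ρ sin φ = 2.52025 × sin(322.75°) = -1.52549

2.006 -1.525 2.081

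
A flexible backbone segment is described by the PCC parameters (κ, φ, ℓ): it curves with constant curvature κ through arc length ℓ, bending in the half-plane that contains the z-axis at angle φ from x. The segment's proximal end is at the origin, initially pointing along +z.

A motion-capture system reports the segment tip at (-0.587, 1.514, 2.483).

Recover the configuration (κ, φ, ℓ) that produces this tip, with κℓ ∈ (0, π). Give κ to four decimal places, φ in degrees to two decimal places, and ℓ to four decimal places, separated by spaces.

ρ = √(x²+y²) = √(-0.587² + 1.514²) = 1.62381
φ = atan2(y, x) mod 360° = atan2(1.514, -0.587) = 111.1920°
|p|² = ρ² + z² = 1.62381² + 2.483² = 8.80205
κ = 2ρ / |p|² = 2×1.62381 / 8.80205 = 0.36896
θ = 2·atan2(ρ, z) = 2·atan2(1.62381, 2.483) = 1.15832 rad
ℓ = θ/κ = 1.15832/0.36896 = 3.13941

0.3690 111.19 3.1394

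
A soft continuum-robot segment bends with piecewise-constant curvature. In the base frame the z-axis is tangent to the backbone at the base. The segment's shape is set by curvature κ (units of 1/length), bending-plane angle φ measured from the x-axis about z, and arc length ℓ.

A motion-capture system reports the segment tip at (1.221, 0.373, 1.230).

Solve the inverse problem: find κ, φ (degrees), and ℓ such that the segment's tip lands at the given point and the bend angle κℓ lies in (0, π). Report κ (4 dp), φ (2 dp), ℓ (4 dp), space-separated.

0.8124 16.99 1.9793

ρ = √(x²+y²) = √(1.221² + 0.373²) = 1.27670
φ = atan2(y, x) mod 360° = atan2(0.373, 1.221) = 16.9872°
|p|² = ρ² + z² = 1.27670² + 1.230² = 3.14287
κ = 2ρ / |p|² = 2×1.27670 / 3.14287 = 0.81244
θ = 2·atan2(ρ, z) = 2·atan2(1.27670, 1.230) = 1.60805 rad
ℓ = θ/κ = 1.60805/0.81244 = 1.97928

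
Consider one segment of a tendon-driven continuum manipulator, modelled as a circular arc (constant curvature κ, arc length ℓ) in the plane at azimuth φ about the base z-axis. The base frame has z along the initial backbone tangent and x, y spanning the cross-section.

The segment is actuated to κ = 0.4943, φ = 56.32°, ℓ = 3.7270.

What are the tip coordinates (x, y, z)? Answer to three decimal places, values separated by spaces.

1.423 2.135 1.949

θ = κ·ℓ = 0.4943 × 3.7270 = 1.84226 rad
ρ = (1 − cos θ)/κ = (1 − -0.26814)/0.4943 = 2.56552
z = sin θ / κ = 0.96338/0.4943 = 1.94898
x = ρ cos φ = 2.56552 × cos(56.32°) = 1.42272
y = ρ sin φ = 2.56552 × sin(56.32°) = 2.13489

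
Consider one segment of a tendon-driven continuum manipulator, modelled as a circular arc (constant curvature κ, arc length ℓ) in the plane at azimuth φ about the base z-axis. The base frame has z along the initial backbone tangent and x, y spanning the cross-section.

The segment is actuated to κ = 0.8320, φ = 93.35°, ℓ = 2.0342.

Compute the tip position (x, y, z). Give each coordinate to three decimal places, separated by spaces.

θ = κ·ℓ = 0.8320 × 2.0342 = 1.69245 rad
ρ = (1 − cos θ)/κ = (1 − -0.12136)/0.8320 = 1.34779
z = sin θ / κ = 0.99261/0.8320 = 1.19304
x = ρ cos φ = 1.34779 × cos(93.35°) = -0.07876
y = ρ sin φ = 1.34779 × sin(93.35°) = 1.34548

-0.079 1.345 1.193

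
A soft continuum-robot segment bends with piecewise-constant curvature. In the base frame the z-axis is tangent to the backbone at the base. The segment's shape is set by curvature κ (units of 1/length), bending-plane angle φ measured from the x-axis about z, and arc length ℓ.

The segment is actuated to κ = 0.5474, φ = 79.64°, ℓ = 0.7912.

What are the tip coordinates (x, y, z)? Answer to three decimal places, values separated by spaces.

θ = κ·ℓ = 0.5474 × 0.7912 = 0.43310 rad
ρ = (1 − cos θ)/κ = (1 − 0.90767)/0.5474 = 0.16867
z = sin θ / κ = 0.41969/0.5474 = 0.76670
x = ρ cos φ = 0.16867 × cos(79.64°) = 0.03033
y = ρ sin φ = 0.16867 × sin(79.64°) = 0.16592

0.030 0.166 0.767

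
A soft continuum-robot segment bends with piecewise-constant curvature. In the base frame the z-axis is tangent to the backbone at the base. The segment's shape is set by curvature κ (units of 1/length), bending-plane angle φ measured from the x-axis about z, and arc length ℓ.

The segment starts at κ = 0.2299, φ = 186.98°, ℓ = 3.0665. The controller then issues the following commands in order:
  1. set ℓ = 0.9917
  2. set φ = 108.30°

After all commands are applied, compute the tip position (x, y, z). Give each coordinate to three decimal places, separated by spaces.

-0.035 0.107 0.983

initial: κ=0.2299, φ=186.98°, ℓ=3.0665
cmd 1: set ℓ=0.9917 → (κ,φ,ℓ)=(0.2299,186.98°,0.9917) → tip=(-0.1117,-0.0137,0.9831)
cmd 2: set φ=108.30° → (κ,φ,ℓ)=(0.2299,108.30°,0.9917) → tip=(-0.0353,0.1069,0.9831)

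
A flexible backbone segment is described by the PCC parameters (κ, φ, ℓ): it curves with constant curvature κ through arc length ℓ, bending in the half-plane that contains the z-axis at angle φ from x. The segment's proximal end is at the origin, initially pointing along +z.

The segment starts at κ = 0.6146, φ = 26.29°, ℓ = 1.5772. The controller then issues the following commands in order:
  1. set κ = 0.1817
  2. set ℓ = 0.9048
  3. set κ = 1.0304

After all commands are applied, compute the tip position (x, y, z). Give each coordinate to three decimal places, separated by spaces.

initial: κ=0.6146, φ=26.29°, ℓ=1.5772
cmd 1: set κ=0.1817 → (κ,φ,ℓ)=(0.1817,26.29°,1.5772) → tip=(0.2012,0.0994,1.5557)
cmd 2: set ℓ=0.9048 → (κ,φ,ℓ)=(0.1817,26.29°,0.9048) → tip=(0.0665,0.0329,0.9007)
cmd 3: set κ=1.0304 → (κ,φ,ℓ)=(1.0304,26.29°,0.9048) → tip=(0.3515,0.1737,0.7793)

0.352 0.174 0.779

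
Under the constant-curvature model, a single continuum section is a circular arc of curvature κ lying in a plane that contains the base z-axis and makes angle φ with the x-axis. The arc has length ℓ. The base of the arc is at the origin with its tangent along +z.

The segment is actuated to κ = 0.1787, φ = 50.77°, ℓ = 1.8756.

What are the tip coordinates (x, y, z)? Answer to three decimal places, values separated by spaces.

0.197 0.241 1.841

θ = κ·ℓ = 0.1787 × 1.8756 = 0.33517 rad
ρ = (1 − cos θ)/κ = (1 − 0.94435)/0.1787 = 0.31139
z = sin θ / κ = 0.32893/0.1787 = 1.84068
x = ρ cos φ = 0.31139 × cos(50.77°) = 0.19693
y = ρ sin φ = 0.31139 × sin(50.77°) = 0.24121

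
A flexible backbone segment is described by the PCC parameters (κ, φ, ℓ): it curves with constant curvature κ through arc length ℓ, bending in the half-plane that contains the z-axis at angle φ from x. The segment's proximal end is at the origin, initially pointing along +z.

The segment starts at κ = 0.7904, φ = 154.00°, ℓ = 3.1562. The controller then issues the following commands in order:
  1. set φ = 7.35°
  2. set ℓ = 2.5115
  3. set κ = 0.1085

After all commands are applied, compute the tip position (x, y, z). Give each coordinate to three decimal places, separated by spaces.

initial: κ=0.7904, φ=154.00°, ℓ=3.1562
cmd 1: set φ=7.35° → (κ,φ,ℓ)=(0.7904,7.35°,3.1562) → tip=(2.2560,0.2910,0.7626)
cmd 2: set ℓ=2.5115 → (κ,φ,ℓ)=(0.7904,7.35°,2.5115) → tip=(1.7599,0.2270,1.1581)
cmd 3: set κ=0.1085 → (κ,φ,ℓ)=(0.1085,7.35°,2.5115) → tip=(0.3373,0.0435,2.4805)

0.337 0.044 2.481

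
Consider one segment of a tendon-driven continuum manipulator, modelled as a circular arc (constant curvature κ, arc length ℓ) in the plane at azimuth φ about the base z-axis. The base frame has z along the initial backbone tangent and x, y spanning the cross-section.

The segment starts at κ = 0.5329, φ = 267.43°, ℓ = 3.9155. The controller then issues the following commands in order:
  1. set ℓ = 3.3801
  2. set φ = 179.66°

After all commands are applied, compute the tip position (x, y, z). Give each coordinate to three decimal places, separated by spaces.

-2.305 0.014 1.827

initial: κ=0.5329, φ=267.43°, ℓ=3.9155
cmd 1: set ℓ=3.3801 → (κ,φ,ℓ)=(0.5329,267.43°,3.3801) → tip=(-0.1034,-2.3029,1.8269)
cmd 2: set φ=179.66° → (κ,φ,ℓ)=(0.5329,179.66°,3.3801) → tip=(-2.3051,0.0137,1.8269)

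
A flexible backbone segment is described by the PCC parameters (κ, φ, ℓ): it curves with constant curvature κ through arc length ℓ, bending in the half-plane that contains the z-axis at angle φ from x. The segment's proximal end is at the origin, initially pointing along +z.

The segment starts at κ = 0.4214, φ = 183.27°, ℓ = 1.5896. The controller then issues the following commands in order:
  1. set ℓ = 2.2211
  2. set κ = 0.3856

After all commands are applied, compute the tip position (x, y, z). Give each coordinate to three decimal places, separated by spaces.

initial: κ=0.4214, φ=183.27°, ℓ=1.5896
cmd 1: set ℓ=2.2211 → (κ,φ,ℓ)=(0.4214,183.27°,2.2211) → tip=(-0.9642,-0.0551,1.9107)
cmd 2: set κ=0.3856 → (κ,φ,ℓ)=(0.3856,183.27°,2.2211) → tip=(-0.8929,-0.0510,1.9594)

-0.893 -0.051 1.959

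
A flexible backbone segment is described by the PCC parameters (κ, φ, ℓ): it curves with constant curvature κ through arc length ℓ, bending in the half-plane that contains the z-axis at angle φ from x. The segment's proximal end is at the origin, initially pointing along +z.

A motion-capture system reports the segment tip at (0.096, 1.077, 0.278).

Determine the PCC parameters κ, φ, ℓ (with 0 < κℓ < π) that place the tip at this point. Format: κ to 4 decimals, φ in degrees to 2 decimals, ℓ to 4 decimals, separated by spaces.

ρ = √(x²+y²) = √(0.096² + 1.077²) = 1.08127
φ = atan2(y, x) mod 360° = atan2(1.077, 0.096) = 84.9063°
|p|² = ρ² + z² = 1.08127² + 0.278² = 1.24643
κ = 2ρ / |p|² = 2×1.08127 / 1.24643 = 1.73499
θ = 2·atan2(ρ, z) = 2·atan2(1.08127, 0.278) = 2.63828 rad
ℓ = θ/κ = 2.63828/1.73499 = 1.52063

1.7350 84.91 1.5206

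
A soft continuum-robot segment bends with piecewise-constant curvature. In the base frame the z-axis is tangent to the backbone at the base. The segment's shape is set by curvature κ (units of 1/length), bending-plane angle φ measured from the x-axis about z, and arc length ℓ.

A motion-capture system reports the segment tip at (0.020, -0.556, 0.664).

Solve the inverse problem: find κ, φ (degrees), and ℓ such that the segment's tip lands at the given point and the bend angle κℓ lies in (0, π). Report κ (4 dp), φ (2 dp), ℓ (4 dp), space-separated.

ρ = √(x²+y²) = √(0.020² + -0.556²) = 0.55636
φ = atan2(y, x) mod 360° = atan2(-0.556, 0.020) = 272.0601°
|p|² = ρ² + z² = 0.55636² + 0.664² = 0.75043
κ = 2ρ / |p|² = 2×0.55636 / 0.75043 = 1.48277
θ = 2·atan2(ρ, z) = 2·atan2(0.55636, 0.664) = 1.39484 rad
ℓ = θ/κ = 1.39484/1.48277 = 0.94070

1.4828 272.06 0.9407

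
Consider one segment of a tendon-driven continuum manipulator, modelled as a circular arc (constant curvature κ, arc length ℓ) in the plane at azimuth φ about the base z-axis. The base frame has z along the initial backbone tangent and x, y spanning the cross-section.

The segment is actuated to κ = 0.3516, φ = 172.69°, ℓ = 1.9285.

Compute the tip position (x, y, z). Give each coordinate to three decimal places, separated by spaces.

θ = κ·ℓ = 0.3516 × 1.9285 = 0.67806 rad
ρ = (1 − cos θ)/κ = (1 − 0.77879)/0.3516 = 0.62915
z = sin θ / κ = 0.62728/0.3516 = 1.78408
x = ρ cos φ = 0.62915 × cos(172.69°) = -0.62404
y = ρ sin φ = 0.62915 × sin(172.69°) = 0.08005

-0.624 0.080 1.784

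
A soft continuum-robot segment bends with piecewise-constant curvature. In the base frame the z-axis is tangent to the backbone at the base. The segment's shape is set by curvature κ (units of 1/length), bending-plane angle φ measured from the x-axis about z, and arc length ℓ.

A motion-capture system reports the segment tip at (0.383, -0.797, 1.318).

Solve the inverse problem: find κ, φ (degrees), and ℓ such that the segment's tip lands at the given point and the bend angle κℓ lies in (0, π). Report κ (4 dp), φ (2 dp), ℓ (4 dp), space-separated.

0.7021 295.67 1.6834

ρ = √(x²+y²) = √(0.383² + -0.797²) = 0.88425
φ = atan2(y, x) mod 360° = atan2(-0.797, 0.383) = 295.6667°
|p|² = ρ² + z² = 0.88425² + 1.318² = 2.51902
κ = 2ρ / |p|² = 2×0.88425 / 2.51902 = 0.70206
θ = 2·atan2(ρ, z) = 2·atan2(0.88425, 1.318) = 1.18186 rad
ℓ = θ/κ = 1.18186/0.70206 = 1.68342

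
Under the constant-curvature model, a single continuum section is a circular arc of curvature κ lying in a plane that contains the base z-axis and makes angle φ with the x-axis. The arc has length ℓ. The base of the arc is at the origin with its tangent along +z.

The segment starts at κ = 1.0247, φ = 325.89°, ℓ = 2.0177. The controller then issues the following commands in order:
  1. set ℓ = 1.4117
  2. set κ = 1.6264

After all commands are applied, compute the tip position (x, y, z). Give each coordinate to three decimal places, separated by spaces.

initial: κ=1.0247, φ=325.89°, ℓ=2.0177
cmd 1: set ℓ=1.4117 → (κ,φ,ℓ)=(1.0247,325.89°,1.4117) → tip=(0.7079,-0.4795,0.9684)
cmd 2: set κ=1.6264 → (κ,φ,ℓ)=(1.6264,325.89°,1.4117) → tip=(0.8467,-0.5735,0.4601)

0.847 -0.573 0.460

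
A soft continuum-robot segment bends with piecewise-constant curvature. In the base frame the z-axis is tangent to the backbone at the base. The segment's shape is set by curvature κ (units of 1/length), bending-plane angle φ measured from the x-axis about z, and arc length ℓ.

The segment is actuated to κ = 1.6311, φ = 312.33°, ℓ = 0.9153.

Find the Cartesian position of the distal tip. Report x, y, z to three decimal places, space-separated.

θ = κ·ℓ = 1.6311 × 0.9153 = 1.49295 rad
ρ = (1 − cos θ)/κ = (1 − 0.07777)/1.6311 = 0.56540
z = sin θ / κ = 0.99697/1.6311 = 0.61123
x = ρ cos φ = 0.56540 × cos(312.33°) = 0.38074
y = ρ sin φ = 0.56540 × sin(312.33°) = -0.41799

0.381 -0.418 0.611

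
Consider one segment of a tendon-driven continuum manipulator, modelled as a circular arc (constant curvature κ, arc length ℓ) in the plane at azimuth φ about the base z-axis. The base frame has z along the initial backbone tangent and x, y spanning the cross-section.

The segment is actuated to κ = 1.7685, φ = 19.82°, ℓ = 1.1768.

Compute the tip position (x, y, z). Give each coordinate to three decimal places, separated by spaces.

θ = κ·ℓ = 1.7685 × 1.1768 = 2.08117 rad
ρ = (1 − cos θ)/κ = (1 − -0.48850)/1.7685 = 0.84168
z = sin θ / κ = 0.87256/1.7685 = 0.49339
x = ρ cos φ = 0.84168 × cos(19.82°) = 0.79182
y = ρ sin φ = 0.84168 × sin(19.82°) = 0.28538

0.792 0.285 0.493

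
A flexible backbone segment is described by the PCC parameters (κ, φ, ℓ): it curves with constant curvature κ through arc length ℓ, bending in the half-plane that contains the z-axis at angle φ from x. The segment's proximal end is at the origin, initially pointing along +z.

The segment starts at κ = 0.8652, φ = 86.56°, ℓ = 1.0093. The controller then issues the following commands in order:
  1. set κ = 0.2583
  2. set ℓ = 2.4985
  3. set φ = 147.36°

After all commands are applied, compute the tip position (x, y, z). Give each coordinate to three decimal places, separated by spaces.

initial: κ=0.8652, φ=86.56°, ℓ=1.0093
cmd 1: set κ=0.2583 → (κ,φ,ℓ)=(0.2583,86.56°,1.0093) → tip=(0.0078,0.1306,0.9979)
cmd 2: set ℓ=2.4985 → (κ,φ,ℓ)=(0.2583,86.56°,2.4985) → tip=(0.0467,0.7772,2.3286)
cmd 3: set φ=147.36° → (κ,φ,ℓ)=(0.2583,147.36°,2.4985) → tip=(-0.6557,0.4200,2.3286)

-0.656 0.420 2.329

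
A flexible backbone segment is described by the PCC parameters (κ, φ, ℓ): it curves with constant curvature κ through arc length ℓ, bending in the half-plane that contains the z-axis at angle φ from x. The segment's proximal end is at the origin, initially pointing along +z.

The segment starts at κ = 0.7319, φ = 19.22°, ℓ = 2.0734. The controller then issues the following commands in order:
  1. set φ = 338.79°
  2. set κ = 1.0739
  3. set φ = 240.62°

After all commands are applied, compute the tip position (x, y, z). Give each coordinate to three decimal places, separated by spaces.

-0.735 -1.306 0.738

initial: κ=0.7319, φ=19.22°, ℓ=2.0734
cmd 1: set φ=338.79° → (κ,φ,ℓ)=(0.7319,338.79°,2.0734) → tip=(1.2059,-0.4680,1.3644)
cmd 2: set κ=1.0739 → (κ,φ,ℓ)=(1.0739,338.79°,2.0734) → tip=(1.3975,-0.5423,0.7380)
cmd 3: set φ=240.62° → (κ,φ,ℓ)=(1.0739,240.62°,2.0734) → tip=(-0.7354,-1.3062,0.7380)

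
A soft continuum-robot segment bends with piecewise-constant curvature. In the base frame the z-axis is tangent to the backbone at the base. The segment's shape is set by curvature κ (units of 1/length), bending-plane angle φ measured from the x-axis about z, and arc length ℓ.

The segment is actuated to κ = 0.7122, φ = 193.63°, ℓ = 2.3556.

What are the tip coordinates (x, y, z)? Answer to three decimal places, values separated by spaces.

-1.510 -0.366 1.396

θ = κ·ℓ = 0.7122 × 2.3556 = 1.67766 rad
ρ = (1 − cos θ)/κ = (1 − -0.10666)/0.7122 = 1.55386
z = sin θ / κ = 0.99430/0.7122 = 1.39609
x = ρ cos φ = 1.55386 × cos(193.63°) = -1.51010
y = ρ sin φ = 1.55386 × sin(193.63°) = -0.36617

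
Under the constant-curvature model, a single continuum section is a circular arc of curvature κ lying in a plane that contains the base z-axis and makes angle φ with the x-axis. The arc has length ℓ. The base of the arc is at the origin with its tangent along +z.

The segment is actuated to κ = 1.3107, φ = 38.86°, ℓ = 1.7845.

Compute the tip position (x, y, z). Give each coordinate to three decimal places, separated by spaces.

θ = κ·ℓ = 1.3107 × 1.7845 = 2.33894 rad
ρ = (1 − cos θ)/κ = (1 − -0.69480)/1.3107 = 1.29305
z = sin θ / κ = 0.71920/1.3107 = 0.54871
x = ρ cos φ = 1.29305 × cos(38.86°) = 1.00688
y = ρ sin φ = 1.29305 × sin(38.86°) = 0.81129

1.007 0.811 0.549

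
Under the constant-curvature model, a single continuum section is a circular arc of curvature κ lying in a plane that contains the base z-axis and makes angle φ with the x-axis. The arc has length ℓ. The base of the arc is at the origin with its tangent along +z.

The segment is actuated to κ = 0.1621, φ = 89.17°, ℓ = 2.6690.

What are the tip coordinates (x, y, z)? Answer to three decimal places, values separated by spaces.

θ = κ·ℓ = 0.1621 × 2.6690 = 0.43264 rad
ρ = (1 − cos θ)/κ = (1 − 0.90786)/0.1621 = 0.56841
z = sin θ / κ = 0.41927/0.1621 = 2.58651
x = ρ cos φ = 0.56841 × cos(89.17°) = 0.00823
y = ρ sin φ = 0.56841 × sin(89.17°) = 0.56835

0.008 0.568 2.587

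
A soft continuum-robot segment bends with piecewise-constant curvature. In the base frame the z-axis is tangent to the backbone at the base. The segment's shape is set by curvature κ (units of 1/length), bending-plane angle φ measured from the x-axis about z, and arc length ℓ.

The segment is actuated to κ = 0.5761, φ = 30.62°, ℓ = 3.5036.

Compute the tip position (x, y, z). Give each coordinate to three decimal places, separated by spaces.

2.140 1.267 1.565

θ = κ·ℓ = 0.5761 × 3.5036 = 2.01842 rad
ρ = (1 − cos θ)/κ = (1 − -0.43283)/0.5761 = 2.48712
z = sin θ / κ = 0.90148/0.5761 = 1.56479
x = ρ cos φ = 2.48712 × cos(30.62°) = 2.14032
y = ρ sin φ = 2.48712 × sin(30.62°) = 1.26679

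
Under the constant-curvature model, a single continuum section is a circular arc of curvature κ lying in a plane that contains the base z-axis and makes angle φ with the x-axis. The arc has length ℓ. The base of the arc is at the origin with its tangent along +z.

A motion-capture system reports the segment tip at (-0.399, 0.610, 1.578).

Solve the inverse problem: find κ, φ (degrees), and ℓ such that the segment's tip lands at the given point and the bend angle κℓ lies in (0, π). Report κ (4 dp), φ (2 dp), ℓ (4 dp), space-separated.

ρ = √(x²+y²) = √(-0.399² + 0.610²) = 0.72890
φ = atan2(y, x) mod 360° = atan2(0.610, -0.399) = 123.1886°
|p|² = ρ² + z² = 0.72890² + 1.578² = 3.02139
κ = 2ρ / |p|² = 2×0.72890 / 3.02139 = 0.48250
θ = 2·atan2(ρ, z) = 2·atan2(0.72890, 1.578) = 0.86544 rad
ℓ = θ/κ = 0.86544/0.48250 = 1.79367

0.4825 123.19 1.7937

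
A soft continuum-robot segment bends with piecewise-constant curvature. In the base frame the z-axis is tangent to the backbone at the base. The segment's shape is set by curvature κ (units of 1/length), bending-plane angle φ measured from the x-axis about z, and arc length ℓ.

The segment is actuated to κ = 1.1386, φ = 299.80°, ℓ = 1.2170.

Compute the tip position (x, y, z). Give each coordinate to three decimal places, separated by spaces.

0.356 -0.622 0.863

θ = κ·ℓ = 1.1386 × 1.2170 = 1.38568 rad
ρ = (1 − cos θ)/κ = (1 − 0.18406)/1.1386 = 0.71661
z = sin θ / κ = 0.98291/1.1386 = 0.86327
x = ρ cos φ = 0.71661 × cos(299.80°) = 0.35614
y = ρ sin φ = 0.71661 × sin(299.80°) = -0.62185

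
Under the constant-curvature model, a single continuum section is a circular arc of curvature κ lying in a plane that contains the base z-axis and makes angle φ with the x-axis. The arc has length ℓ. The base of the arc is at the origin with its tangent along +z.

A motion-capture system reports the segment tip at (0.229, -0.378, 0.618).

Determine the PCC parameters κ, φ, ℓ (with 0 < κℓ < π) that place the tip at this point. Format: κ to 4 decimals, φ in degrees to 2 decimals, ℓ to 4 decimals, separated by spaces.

1.5312 301.21 0.8109

ρ = √(x²+y²) = √(0.229² + -0.378²) = 0.44196
φ = atan2(y, x) mod 360° = atan2(-0.378, 0.229) = 301.2083°
|p|² = ρ² + z² = 0.44196² + 0.618² = 0.57725
κ = 2ρ / |p|² = 2×0.44196 / 0.57725 = 1.53125
θ = 2·atan2(ρ, z) = 2·atan2(0.44196, 0.618) = 1.24163 rad
ℓ = θ/κ = 1.24163/1.53125 = 0.81086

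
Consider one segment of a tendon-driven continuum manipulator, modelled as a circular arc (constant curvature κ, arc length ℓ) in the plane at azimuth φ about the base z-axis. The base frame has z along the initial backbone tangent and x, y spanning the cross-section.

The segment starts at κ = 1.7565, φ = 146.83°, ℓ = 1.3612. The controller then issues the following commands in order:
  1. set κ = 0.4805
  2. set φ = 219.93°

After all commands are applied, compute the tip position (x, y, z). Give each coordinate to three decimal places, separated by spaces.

initial: κ=1.7565, φ=146.83°, ℓ=1.3612
cmd 1: set κ=0.4805 → (κ,φ,ℓ)=(0.4805,146.83°,1.3612) → tip=(-0.3595,0.2350,1.2662)
cmd 2: set φ=219.93° → (κ,φ,ℓ)=(0.4805,219.93°,1.3612) → tip=(-0.3294,-0.2757,1.2662)

-0.329 -0.276 1.266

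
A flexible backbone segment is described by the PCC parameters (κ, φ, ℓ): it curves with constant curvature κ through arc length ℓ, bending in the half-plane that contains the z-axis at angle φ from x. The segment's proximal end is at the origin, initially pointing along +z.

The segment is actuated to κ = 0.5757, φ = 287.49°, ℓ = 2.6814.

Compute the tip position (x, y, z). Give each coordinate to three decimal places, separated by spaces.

0.508 -1.612 1.736

θ = κ·ℓ = 0.5757 × 2.6814 = 1.54368 rad
ρ = (1 − cos θ)/κ = (1 − 0.02711)/0.5757 = 1.68992
z = sin θ / κ = 0.99963/0.5757 = 1.73638
x = ρ cos φ = 1.68992 × cos(287.49°) = 0.50789
y = ρ sin φ = 1.68992 × sin(287.49°) = -1.61180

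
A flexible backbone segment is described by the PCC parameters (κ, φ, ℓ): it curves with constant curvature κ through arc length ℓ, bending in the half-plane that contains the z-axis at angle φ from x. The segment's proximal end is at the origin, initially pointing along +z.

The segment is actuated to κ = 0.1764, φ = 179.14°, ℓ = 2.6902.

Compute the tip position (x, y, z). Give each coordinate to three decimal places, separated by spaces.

θ = κ·ℓ = 0.1764 × 2.6902 = 0.47455 rad
ρ = (1 − cos θ)/κ = (1 − 0.88950)/0.1764 = 0.62643
z = sin θ / κ = 0.45694/0.1764 = 2.59036
x = ρ cos φ = 0.62643 × cos(179.14°) = -0.62636
y = ρ sin φ = 0.62643 × sin(179.14°) = 0.00940

-0.626 0.009 2.590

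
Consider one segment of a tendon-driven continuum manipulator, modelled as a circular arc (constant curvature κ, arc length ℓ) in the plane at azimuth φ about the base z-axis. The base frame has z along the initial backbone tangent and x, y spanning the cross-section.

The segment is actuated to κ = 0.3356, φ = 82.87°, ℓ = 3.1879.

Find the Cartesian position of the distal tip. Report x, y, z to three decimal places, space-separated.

0.192 1.537 2.614

θ = κ·ℓ = 0.3356 × 3.1879 = 1.06986 rad
ρ = (1 − cos θ)/κ = (1 − 0.48025)/0.3356 = 1.54873
z = sin θ / κ = 0.87713/0.3356 = 2.61363
x = ρ cos φ = 1.54873 × cos(82.87°) = 0.19223
y = ρ sin φ = 1.54873 × sin(82.87°) = 1.53675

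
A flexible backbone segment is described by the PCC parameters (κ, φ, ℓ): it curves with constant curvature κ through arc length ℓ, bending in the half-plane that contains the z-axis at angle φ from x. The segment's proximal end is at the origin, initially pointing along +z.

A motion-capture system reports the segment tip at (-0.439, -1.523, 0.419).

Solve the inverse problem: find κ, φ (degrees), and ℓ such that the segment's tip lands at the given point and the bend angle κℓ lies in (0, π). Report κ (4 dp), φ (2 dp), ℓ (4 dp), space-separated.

ρ = √(x²+y²) = √(-0.439² + -1.523²) = 1.58501
φ = atan2(y, x) mod 360° = atan2(-1.523, -0.439) = 253.9205°
|p|² = ρ² + z² = 1.58501² + 0.419² = 2.68781
κ = 2ρ / |p|² = 2×1.58501 / 2.68781 = 1.17940
θ = 2·atan2(ρ, z) = 2·atan2(1.58501, 0.419) = 2.62471 rad
ℓ = θ/κ = 2.62471/1.17940 = 2.22546

1.1794 253.92 2.2255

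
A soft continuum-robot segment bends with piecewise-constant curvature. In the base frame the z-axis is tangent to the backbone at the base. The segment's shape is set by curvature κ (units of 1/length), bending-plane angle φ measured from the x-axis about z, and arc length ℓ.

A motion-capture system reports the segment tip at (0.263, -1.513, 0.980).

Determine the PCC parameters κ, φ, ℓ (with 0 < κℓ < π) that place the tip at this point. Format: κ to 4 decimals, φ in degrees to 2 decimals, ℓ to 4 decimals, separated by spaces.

ρ = √(x²+y²) = √(0.263² + -1.513²) = 1.53569
φ = atan2(y, x) mod 360° = atan2(-1.513, 0.263) = 279.8610°
|p|² = ρ² + z² = 1.53569² + 0.980² = 3.31874
κ = 2ρ / |p|² = 2×1.53569 / 3.31874 = 0.92547
θ = 2·atan2(ρ, z) = 2·atan2(1.53569, 0.980) = 2.00559 rad
ℓ = θ/κ = 2.00559/0.92547 = 2.16712

0.9255 279.86 2.1671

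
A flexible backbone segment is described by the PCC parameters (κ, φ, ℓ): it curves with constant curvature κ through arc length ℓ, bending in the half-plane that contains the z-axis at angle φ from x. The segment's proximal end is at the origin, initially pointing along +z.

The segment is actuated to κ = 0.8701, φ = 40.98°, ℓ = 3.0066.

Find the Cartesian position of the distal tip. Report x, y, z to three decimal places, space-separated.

θ = κ·ℓ = 0.8701 × 3.0066 = 2.61604 rad
ρ = (1 − cos θ)/κ = (1 − -0.86505)/0.8701 = 2.14349
z = sin θ / κ = 0.50169/0.8701 = 0.57659
x = ρ cos φ = 2.14349 × cos(40.98°) = 1.61820
y = ρ sin φ = 2.14349 × sin(40.98°) = 1.40569

1.618 1.406 0.577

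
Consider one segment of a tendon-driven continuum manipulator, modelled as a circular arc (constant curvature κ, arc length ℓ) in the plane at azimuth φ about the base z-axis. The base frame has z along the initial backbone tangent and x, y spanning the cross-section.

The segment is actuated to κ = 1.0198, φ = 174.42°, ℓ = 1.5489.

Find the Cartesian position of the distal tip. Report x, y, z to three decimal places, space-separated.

-0.984 0.096 0.981

θ = κ·ℓ = 1.0198 × 1.5489 = 1.57957 rad
ρ = (1 − cos θ)/κ = (1 − -0.00877)/1.0198 = 0.98919
z = sin θ / κ = 0.99996/1.0198 = 0.98055
x = ρ cos φ = 0.98919 × cos(174.42°) = -0.98450
y = ρ sin φ = 0.98919 × sin(174.42°) = 0.09618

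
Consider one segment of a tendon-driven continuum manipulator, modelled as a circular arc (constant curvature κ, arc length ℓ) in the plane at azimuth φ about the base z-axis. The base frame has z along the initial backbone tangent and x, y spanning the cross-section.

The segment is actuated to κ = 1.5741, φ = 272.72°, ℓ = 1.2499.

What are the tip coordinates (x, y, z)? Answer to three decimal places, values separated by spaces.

0.042 -0.880 0.586

θ = κ·ℓ = 1.5741 × 1.2499 = 1.96747 rad
ρ = (1 − cos θ)/κ = (1 − -0.38635)/1.5741 = 0.88073
z = sin θ / κ = 0.92235/1.5741 = 0.58596
x = ρ cos φ = 0.88073 × cos(272.72°) = 0.04179
y = ρ sin φ = 0.88073 × sin(272.72°) = -0.87973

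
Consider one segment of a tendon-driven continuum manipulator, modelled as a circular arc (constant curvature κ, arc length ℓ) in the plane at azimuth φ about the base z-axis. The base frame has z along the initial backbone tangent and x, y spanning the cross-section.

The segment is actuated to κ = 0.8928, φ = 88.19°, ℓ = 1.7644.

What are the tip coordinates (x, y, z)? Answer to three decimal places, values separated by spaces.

0.036 1.125 1.120

θ = κ·ℓ = 0.8928 × 1.7644 = 1.57526 rad
ρ = (1 − cos θ)/κ = (1 − -0.00446)/0.8928 = 1.12507
z = sin θ / κ = 0.99999/0.8928 = 1.12006
x = ρ cos φ = 1.12507 × cos(88.19°) = 0.03554
y = ρ sin φ = 1.12507 × sin(88.19°) = 1.12451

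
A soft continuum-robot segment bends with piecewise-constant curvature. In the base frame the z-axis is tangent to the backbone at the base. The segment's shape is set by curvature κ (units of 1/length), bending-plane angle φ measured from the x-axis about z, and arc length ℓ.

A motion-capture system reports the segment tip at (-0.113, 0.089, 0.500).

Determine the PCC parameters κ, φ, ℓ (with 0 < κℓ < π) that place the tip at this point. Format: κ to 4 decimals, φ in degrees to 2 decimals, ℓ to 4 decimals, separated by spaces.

1.0628 141.78 0.5271

ρ = √(x²+y²) = √(-0.113² + 0.089²) = 0.14384
φ = atan2(y, x) mod 360° = atan2(0.089, -0.113) = 141.7757°
|p|² = ρ² + z² = 0.14384² + 0.500² = 0.27069
κ = 2ρ / |p|² = 2×0.14384 / 0.27069 = 1.06277
θ = 2·atan2(ρ, z) = 2·atan2(0.14384, 0.500) = 0.56023 rad
ℓ = θ/κ = 0.56023/1.06277 = 0.52715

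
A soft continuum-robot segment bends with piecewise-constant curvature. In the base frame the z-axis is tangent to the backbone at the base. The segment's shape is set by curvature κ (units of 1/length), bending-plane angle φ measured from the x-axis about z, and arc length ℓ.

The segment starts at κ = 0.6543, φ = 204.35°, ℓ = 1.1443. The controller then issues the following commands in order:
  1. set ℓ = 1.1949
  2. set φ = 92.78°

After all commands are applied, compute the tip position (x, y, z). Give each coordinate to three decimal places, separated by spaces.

-0.022 0.443 1.077

initial: κ=0.6543, φ=204.35°, ℓ=1.1443
cmd 1: set ℓ=1.1949 → (κ,φ,ℓ)=(0.6543,204.35°,1.1949) → tip=(-0.4043,-0.1830,1.0768)
cmd 2: set φ=92.78° → (κ,φ,ℓ)=(0.6543,92.78°,1.1949) → tip=(-0.0215,0.4433,1.0768)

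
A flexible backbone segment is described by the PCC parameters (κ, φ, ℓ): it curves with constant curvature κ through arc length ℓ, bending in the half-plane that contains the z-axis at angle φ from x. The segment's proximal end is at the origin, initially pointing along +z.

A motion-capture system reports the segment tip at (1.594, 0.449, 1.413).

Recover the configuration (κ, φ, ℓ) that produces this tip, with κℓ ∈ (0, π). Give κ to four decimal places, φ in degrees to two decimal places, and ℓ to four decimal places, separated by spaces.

ρ = √(x²+y²) = √(1.594² + 0.449²) = 1.65603
φ = atan2(y, x) mod 360° = atan2(0.449, 1.594) = 15.7315°
|p|² = ρ² + z² = 1.65603² + 1.413² = 4.73901
κ = 2ρ / |p|² = 2×1.65603 / 4.73901 = 0.69889
θ = 2·atan2(ρ, z) = 2·atan2(1.65603, 1.413) = 1.72884 rad
ℓ = θ/κ = 1.72884/0.69889 = 2.47368

0.6989 15.73 2.4737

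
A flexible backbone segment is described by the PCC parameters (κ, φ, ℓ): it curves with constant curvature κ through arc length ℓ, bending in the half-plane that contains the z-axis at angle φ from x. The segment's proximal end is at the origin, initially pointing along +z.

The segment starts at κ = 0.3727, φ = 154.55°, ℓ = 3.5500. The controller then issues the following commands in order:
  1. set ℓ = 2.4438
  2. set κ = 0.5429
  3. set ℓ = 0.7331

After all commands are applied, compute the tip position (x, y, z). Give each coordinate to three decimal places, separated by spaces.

-0.130 0.062 0.714

initial: κ=0.3727, φ=154.55°, ℓ=3.5500
cmd 1: set ℓ=2.4438 → (κ,φ,ℓ)=(0.3727,154.55°,2.4438) → tip=(-0.9373,0.4461,2.1197)
cmd 2: set κ=0.5429 → (κ,φ,ℓ)=(0.5429,154.55°,2.4438) → tip=(-1.2613,0.6003,1.7874)
cmd 3: set ℓ=0.7331 → (κ,φ,ℓ)=(0.5429,154.55°,0.7331) → tip=(-0.1300,0.0619,0.7139)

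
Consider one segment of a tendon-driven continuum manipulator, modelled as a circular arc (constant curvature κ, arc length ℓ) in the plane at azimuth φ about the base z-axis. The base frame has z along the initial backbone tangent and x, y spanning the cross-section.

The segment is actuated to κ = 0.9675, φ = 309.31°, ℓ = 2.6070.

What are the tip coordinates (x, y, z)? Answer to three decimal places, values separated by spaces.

θ = κ·ℓ = 0.9675 × 2.6070 = 2.52227 rad
ρ = (1 − cos θ)/κ = (1 − -0.81427)/0.9675 = 1.87522
z = sin θ / κ = 0.58048/0.9675 = 0.59998
x = ρ cos φ = 1.87522 × cos(309.31°) = 1.18798
y = ρ sin φ = 1.87522 × sin(309.31°) = -1.45091

1.188 -1.451 0.600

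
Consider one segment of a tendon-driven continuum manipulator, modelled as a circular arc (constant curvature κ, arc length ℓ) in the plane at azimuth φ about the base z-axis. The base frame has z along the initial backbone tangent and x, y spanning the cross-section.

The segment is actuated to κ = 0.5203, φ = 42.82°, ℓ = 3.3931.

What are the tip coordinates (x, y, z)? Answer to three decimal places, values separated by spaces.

θ = κ·ℓ = 0.5203 × 3.3931 = 1.76543 rad
ρ = (1 − cos θ)/κ = (1 − -0.19341)/0.5203 = 2.29369
z = sin θ / κ = 0.98112/0.5203 = 1.88568
x = ρ cos φ = 2.29369 × cos(42.82°) = 1.68240
y = ρ sin φ = 2.29369 × sin(42.82°) = 1.55902

1.682 1.559 1.886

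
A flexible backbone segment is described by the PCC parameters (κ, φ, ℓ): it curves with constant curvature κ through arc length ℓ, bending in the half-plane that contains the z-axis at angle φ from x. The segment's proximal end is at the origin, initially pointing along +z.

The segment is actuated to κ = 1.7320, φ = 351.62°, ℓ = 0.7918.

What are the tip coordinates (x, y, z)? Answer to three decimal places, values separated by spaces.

θ = κ·ℓ = 1.7320 × 0.7918 = 1.37140 rad
ρ = (1 − cos θ)/κ = (1 − 0.19808)/1.7320 = 0.46300
z = sin θ / κ = 0.98019/1.7320 = 0.56593
x = ρ cos φ = 0.46300 × cos(351.62°) = 0.45806
y = ρ sin φ = 0.46300 × sin(351.62°) = -0.06748

0.458 -0.067 0.566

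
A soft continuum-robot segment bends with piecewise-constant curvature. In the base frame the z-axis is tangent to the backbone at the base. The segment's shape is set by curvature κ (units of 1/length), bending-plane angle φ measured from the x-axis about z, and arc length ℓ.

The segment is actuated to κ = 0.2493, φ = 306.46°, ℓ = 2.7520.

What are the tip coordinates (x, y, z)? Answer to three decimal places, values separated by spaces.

0.539 -0.730 2.541

θ = κ·ℓ = 0.2493 × 2.7520 = 0.68607 rad
ρ = (1 − cos θ)/κ = (1 − 0.77374)/0.2493 = 0.90758
z = sin θ / κ = 0.63350/0.2493 = 2.54113
x = ρ cos φ = 0.90758 × cos(306.46°) = 0.53934
y = ρ sin φ = 0.90758 × sin(306.46°) = -0.72994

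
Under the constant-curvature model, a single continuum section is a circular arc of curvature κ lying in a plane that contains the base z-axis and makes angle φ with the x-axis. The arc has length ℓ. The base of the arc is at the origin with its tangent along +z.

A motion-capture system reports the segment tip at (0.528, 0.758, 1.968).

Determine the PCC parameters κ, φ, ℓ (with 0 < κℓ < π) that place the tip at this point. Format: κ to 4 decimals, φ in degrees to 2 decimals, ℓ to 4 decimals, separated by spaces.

0.3909 55.14 2.2454

ρ = √(x²+y²) = √(0.528² + 0.758²) = 0.92377
φ = atan2(y, x) mod 360° = atan2(0.758, 0.528) = 55.1401°
|p|² = ρ² + z² = 0.92377² + 1.968² = 4.72637
κ = 2ρ / |p|² = 2×0.92377 / 4.72637 = 0.39090
θ = 2·atan2(ρ, z) = 2·atan2(0.92377, 1.968) = 0.87773 rad
ℓ = θ/κ = 0.87773/0.39090 = 2.24541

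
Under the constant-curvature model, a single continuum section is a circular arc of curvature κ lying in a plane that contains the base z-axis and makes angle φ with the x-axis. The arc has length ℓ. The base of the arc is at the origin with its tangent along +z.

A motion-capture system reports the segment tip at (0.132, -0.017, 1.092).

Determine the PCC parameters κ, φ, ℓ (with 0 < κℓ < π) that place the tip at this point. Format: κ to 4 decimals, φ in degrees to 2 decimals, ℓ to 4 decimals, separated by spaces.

ρ = √(x²+y²) = √(0.132² + -0.017²) = 0.13309
φ = atan2(y, x) mod 360° = atan2(-0.017, 0.132) = 352.6614°
|p|² = ρ² + z² = 0.13309² + 1.092² = 1.21018
κ = 2ρ / |p|² = 2×0.13309 / 1.21018 = 0.21995
θ = 2·atan2(ρ, z) = 2·atan2(0.13309, 1.092) = 0.24256 rad
ℓ = θ/κ = 0.24256/0.21995 = 1.10278

0.2200 352.66 1.1028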